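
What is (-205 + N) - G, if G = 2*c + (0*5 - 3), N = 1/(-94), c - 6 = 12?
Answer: -22373/94 ≈ -238.01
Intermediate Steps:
c = 18 (c = 6 + 12 = 18)
N = -1/94 ≈ -0.010638
G = 33 (G = 2*18 + (0*5 - 3) = 36 + (0 - 3) = 36 - 3 = 33)
(-205 + N) - G = (-205 - 1/94) - 1*33 = -19271/94 - 33 = -22373/94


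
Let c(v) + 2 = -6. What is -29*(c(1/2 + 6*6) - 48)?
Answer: 1624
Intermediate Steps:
c(v) = -8 (c(v) = -2 - 6 = -8)
-29*(c(1/2 + 6*6) - 48) = -29*(-8 - 48) = -29*(-56) = 1624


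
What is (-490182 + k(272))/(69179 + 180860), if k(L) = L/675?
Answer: -330872578/168776325 ≈ -1.9604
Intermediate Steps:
k(L) = L/675 (k(L) = L*(1/675) = L/675)
(-490182 + k(272))/(69179 + 180860) = (-490182 + (1/675)*272)/(69179 + 180860) = (-490182 + 272/675)/250039 = -330872578/675*1/250039 = -330872578/168776325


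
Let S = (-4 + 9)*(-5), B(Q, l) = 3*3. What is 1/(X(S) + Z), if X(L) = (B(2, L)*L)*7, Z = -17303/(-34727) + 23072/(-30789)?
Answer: -8836443/13919616562 ≈ -0.00063482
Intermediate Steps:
B(Q, l) = 9
Z = -2218837/8836443 (Z = -17303*(-1/34727) + 23072*(-1/30789) = 143/287 - 23072/30789 = -2218837/8836443 ≈ -0.25110)
S = -25 (S = 5*(-5) = -25)
X(L) = 63*L (X(L) = (9*L)*7 = 63*L)
1/(X(S) + Z) = 1/(63*(-25) - 2218837/8836443) = 1/(-1575 - 2218837/8836443) = 1/(-13919616562/8836443) = -8836443/13919616562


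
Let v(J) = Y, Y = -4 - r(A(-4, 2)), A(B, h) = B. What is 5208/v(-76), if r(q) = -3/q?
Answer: -20832/19 ≈ -1096.4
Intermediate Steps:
Y = -19/4 (Y = -4 - (-3)/(-4) = -4 - (-3)*(-1)/4 = -4 - 1*¾ = -4 - ¾ = -19/4 ≈ -4.7500)
v(J) = -19/4
5208/v(-76) = 5208/(-19/4) = 5208*(-4/19) = -20832/19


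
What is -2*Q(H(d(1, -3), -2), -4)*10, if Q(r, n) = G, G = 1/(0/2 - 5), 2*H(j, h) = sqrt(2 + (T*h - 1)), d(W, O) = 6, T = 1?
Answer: 4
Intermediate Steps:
H(j, h) = sqrt(1 + h)/2 (H(j, h) = sqrt(2 + (1*h - 1))/2 = sqrt(2 + (h - 1))/2 = sqrt(2 + (-1 + h))/2 = sqrt(1 + h)/2)
G = -1/5 (G = 1/(0*(1/2) - 5) = 1/(0 - 5) = 1/(-5) = -1/5 ≈ -0.20000)
Q(r, n) = -1/5
-2*Q(H(d(1, -3), -2), -4)*10 = -2*(-1/5)*10 = (2/5)*10 = 4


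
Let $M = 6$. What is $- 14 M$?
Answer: $-84$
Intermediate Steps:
$- 14 M = - 14 \cdot 6 = \left(-1\right) 84 = -84$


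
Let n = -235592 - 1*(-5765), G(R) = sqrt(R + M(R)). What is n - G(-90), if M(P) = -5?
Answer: -229827 - I*sqrt(95) ≈ -2.2983e+5 - 9.7468*I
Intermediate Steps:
G(R) = sqrt(-5 + R) (G(R) = sqrt(R - 5) = sqrt(-5 + R))
n = -229827 (n = -235592 + 5765 = -229827)
n - G(-90) = -229827 - sqrt(-5 - 90) = -229827 - sqrt(-95) = -229827 - I*sqrt(95)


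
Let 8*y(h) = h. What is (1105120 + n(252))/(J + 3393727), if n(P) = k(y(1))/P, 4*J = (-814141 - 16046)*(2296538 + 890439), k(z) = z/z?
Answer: -278490241/166683717886833 ≈ -1.6708e-6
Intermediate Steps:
y(h) = h/8
k(z) = 1
J = -2645786874699/4 (J = ((-814141 - 16046)*(2296538 + 890439))/4 = (-830187*3186977)/4 = (¼)*(-2645786874699) = -2645786874699/4 ≈ -6.6145e+11)
n(P) = 1/P
(1105120 + n(252))/(J + 3393727) = (1105120 + 1/252)/(-2645786874699/4 + 3393727) = (1105120 + 1/252)/(-2645773299791/4) = (278490241/252)*(-4/2645773299791) = -278490241/166683717886833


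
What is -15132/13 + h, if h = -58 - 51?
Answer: -1273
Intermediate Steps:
h = -109
-15132/13 + h = -15132/13 - 109 = -156*97/13 - 109 = -1164 - 109 = -1273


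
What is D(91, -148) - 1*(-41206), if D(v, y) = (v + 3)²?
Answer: 50042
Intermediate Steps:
D(v, y) = (3 + v)²
D(91, -148) - 1*(-41206) = (3 + 91)² - 1*(-41206) = 94² + 41206 = 8836 + 41206 = 50042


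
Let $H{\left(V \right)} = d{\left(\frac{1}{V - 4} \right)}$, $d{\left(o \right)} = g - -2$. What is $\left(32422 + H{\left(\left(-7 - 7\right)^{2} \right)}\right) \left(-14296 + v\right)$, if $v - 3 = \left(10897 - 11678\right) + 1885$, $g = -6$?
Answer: $-427561002$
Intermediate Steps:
$d{\left(o \right)} = -4$ ($d{\left(o \right)} = -6 - -2 = -6 + 2 = -4$)
$v = 1107$ ($v = 3 + \left(\left(10897 - 11678\right) + 1885\right) = 3 + \left(-781 + 1885\right) = 3 + 1104 = 1107$)
$H{\left(V \right)} = -4$
$\left(32422 + H{\left(\left(-7 - 7\right)^{2} \right)}\right) \left(-14296 + v\right) = \left(32422 - 4\right) \left(-14296 + 1107\right) = 32418 \left(-13189\right) = -427561002$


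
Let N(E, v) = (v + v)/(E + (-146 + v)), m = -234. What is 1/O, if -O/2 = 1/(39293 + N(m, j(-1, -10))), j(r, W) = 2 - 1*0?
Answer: -7426375/378 ≈ -19647.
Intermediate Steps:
j(r, W) = 2 (j(r, W) = 2 + 0 = 2)
N(E, v) = 2*v/(-146 + E + v) (N(E, v) = (2*v)/(-146 + E + v) = 2*v/(-146 + E + v))
O = -378/7426375 (O = -2/(39293 + 2*2/(-146 - 234 + 2)) = -2/(39293 + 2*2/(-378)) = -2/(39293 + 2*2*(-1/378)) = -2/(39293 - 2/189) = -2/7426375/189 = -2*189/7426375 = -378/7426375 ≈ -5.0900e-5)
1/O = 1/(-378/7426375) = -7426375/378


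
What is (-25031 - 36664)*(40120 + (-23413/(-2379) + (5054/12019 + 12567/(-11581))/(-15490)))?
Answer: -9303471230383165852593/3757747592306 ≈ -2.4758e+9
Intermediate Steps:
(-25031 - 36664)*(40120 + (-23413/(-2379) + (5054/12019 + 12567/(-11581))/(-15490))) = -61695*(40120 + (-23413*(-1/2379) + (5054*(1/12019) + 12567*(-1/11581))*(-1/15490))) = -61695*(40120 + (1801/183 + (722/1717 - 12567/11581)*(-1/15490))) = -61695*(40120 + (1801/183 - 13216057/19884577*(-1/15490))) = -61695*(40120 + (1801/183 + 13216057/308012097730)) = -61695*(40120 + 554732206550161/56366213884590) = -61695*2261967233256300961/56366213884590 = -9303471230383165852593/3757747592306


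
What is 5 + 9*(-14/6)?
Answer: -16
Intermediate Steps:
5 + 9*(-14/6) = 5 + 9*(-14*⅙) = 5 + 9*(-7/3) = 5 - 21 = -16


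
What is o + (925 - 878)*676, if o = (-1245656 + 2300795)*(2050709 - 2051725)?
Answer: -1071989452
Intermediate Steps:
o = -1072021224 (o = 1055139*(-1016) = -1072021224)
o + (925 - 878)*676 = -1072021224 + (925 - 878)*676 = -1072021224 + 47*676 = -1072021224 + 31772 = -1071989452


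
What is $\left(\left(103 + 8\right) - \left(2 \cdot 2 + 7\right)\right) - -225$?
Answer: $325$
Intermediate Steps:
$\left(\left(103 + 8\right) - \left(2 \cdot 2 + 7\right)\right) - -225 = \left(111 - \left(4 + 7\right)\right) + 225 = \left(111 - 11\right) + 225 = 100 + 225 = 325$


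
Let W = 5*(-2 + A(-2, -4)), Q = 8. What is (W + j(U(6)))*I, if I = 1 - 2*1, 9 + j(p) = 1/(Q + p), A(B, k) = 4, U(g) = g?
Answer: -15/14 ≈ -1.0714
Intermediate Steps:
W = 10 (W = 5*(-2 + 4) = 5*2 = 10)
j(p) = -9 + 1/(8 + p)
I = -1 (I = 1 - 2 = -1)
(W + j(U(6)))*I = (10 + (-71 - 9*6)/(8 + 6))*(-1) = (10 + (-71 - 54)/14)*(-1) = (10 + (1/14)*(-125))*(-1) = (10 - 125/14)*(-1) = (15/14)*(-1) = -15/14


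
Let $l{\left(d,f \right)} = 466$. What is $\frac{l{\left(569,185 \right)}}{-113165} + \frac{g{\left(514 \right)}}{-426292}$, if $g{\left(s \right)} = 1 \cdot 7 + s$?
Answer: $- \frac{257611037}{48241334180} \approx -0.00534$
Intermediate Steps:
$g{\left(s \right)} = 7 + s$
$\frac{l{\left(569,185 \right)}}{-113165} + \frac{g{\left(514 \right)}}{-426292} = \frac{466}{-113165} + \frac{7 + 514}{-426292} = 466 \left(- \frac{1}{113165}\right) + 521 \left(- \frac{1}{426292}\right) = - \frac{466}{113165} - \frac{521}{426292} = - \frac{257611037}{48241334180}$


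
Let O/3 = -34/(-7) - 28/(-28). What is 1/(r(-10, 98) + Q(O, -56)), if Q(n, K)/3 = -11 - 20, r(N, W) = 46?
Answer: -1/47 ≈ -0.021277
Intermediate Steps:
O = 123/7 (O = 3*(-34/(-7) - 28/(-28)) = 3*(-34*(-⅐) - 28*(-1/28)) = 3*(34/7 + 1) = 3*(41/7) = 123/7 ≈ 17.571)
Q(n, K) = -93 (Q(n, K) = 3*(-11 - 20) = 3*(-31) = -93)
1/(r(-10, 98) + Q(O, -56)) = 1/(46 - 93) = 1/(-47) = -1/47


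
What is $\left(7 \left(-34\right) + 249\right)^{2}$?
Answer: $121$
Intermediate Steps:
$\left(7 \left(-34\right) + 249\right)^{2} = \left(-238 + 249\right)^{2} = 11^{2} = 121$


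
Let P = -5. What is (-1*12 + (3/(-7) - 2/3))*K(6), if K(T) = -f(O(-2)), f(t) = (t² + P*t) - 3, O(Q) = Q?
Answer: 3025/21 ≈ 144.05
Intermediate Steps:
f(t) = -3 + t² - 5*t (f(t) = (t² - 5*t) - 3 = -3 + t² - 5*t)
K(T) = -11 (K(T) = -(-3 + (-2)² - 5*(-2)) = -(-3 + 4 + 10) = -1*11 = -11)
(-1*12 + (3/(-7) - 2/3))*K(6) = (-1*12 + (3/(-7) - 2/3))*(-11) = (-12 + (3*(-⅐) - 2*⅓))*(-11) = (-12 + (-3/7 - ⅔))*(-11) = (-12 - 23/21)*(-11) = -275/21*(-11) = 3025/21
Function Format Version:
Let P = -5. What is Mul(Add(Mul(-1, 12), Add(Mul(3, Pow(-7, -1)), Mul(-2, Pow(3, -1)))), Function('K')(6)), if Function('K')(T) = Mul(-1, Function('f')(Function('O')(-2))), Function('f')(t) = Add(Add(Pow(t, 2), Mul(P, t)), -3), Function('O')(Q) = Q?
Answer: Rational(3025, 21) ≈ 144.05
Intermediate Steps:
Function('f')(t) = Add(-3, Pow(t, 2), Mul(-5, t)) (Function('f')(t) = Add(Add(Pow(t, 2), Mul(-5, t)), -3) = Add(-3, Pow(t, 2), Mul(-5, t)))
Function('K')(T) = -11 (Function('K')(T) = Mul(-1, Add(-3, Pow(-2, 2), Mul(-5, -2))) = Mul(-1, Add(-3, 4, 10)) = Mul(-1, 11) = -11)
Mul(Add(Mul(-1, 12), Add(Mul(3, Pow(-7, -1)), Mul(-2, Pow(3, -1)))), Function('K')(6)) = Mul(Add(Mul(-1, 12), Add(Mul(3, Pow(-7, -1)), Mul(-2, Pow(3, -1)))), -11) = Mul(Add(-12, Add(Mul(3, Rational(-1, 7)), Mul(-2, Rational(1, 3)))), -11) = Mul(Add(-12, Add(Rational(-3, 7), Rational(-2, 3))), -11) = Mul(Add(-12, Rational(-23, 21)), -11) = Mul(Rational(-275, 21), -11) = Rational(3025, 21)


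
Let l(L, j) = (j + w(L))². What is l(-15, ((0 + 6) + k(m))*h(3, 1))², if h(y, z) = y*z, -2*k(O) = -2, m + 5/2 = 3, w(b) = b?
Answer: 1296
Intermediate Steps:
m = ½ (m = -5/2 + 3 = ½ ≈ 0.50000)
k(O) = 1 (k(O) = -½*(-2) = 1)
l(L, j) = (L + j)² (l(L, j) = (j + L)² = (L + j)²)
l(-15, ((0 + 6) + k(m))*h(3, 1))² = ((-15 + ((0 + 6) + 1)*(3*1))²)² = ((-15 + (6 + 1)*3)²)² = ((-15 + 7*3)²)² = ((-15 + 21)²)² = (6²)² = 36² = 1296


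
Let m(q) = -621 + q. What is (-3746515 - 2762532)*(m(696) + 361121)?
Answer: -2351041740212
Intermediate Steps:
(-3746515 - 2762532)*(m(696) + 361121) = (-3746515 - 2762532)*((-621 + 696) + 361121) = -6509047*(75 + 361121) = -6509047*361196 = -2351041740212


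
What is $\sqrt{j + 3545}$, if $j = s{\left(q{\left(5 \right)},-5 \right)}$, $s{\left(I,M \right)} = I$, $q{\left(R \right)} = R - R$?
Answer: $\sqrt{3545} \approx 59.54$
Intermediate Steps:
$q{\left(R \right)} = 0$
$j = 0$
$\sqrt{j + 3545} = \sqrt{0 + 3545} = \sqrt{3545}$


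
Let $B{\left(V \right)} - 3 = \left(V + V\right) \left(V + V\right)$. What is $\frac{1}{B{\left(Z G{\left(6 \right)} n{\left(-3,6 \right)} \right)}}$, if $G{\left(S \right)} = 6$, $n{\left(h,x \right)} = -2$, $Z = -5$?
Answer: $\frac{1}{14403} \approx 6.943 \cdot 10^{-5}$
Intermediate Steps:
$B{\left(V \right)} = 3 + 4 V^{2}$ ($B{\left(V \right)} = 3 + \left(V + V\right) \left(V + V\right) = 3 + 2 V 2 V = 3 + 4 V^{2}$)
$\frac{1}{B{\left(Z G{\left(6 \right)} n{\left(-3,6 \right)} \right)}} = \frac{1}{3 + 4 \left(\left(-5\right) 6 \left(-2\right)\right)^{2}} = \frac{1}{3 + 4 \left(\left(-30\right) \left(-2\right)\right)^{2}} = \frac{1}{3 + 4 \cdot 60^{2}} = \frac{1}{3 + 4 \cdot 3600} = \frac{1}{3 + 14400} = \frac{1}{14403}$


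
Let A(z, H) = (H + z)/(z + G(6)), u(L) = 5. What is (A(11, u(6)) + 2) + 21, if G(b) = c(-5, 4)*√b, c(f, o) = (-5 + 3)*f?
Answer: 10841/479 + 160*√6/479 ≈ 23.451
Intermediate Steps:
c(f, o) = -2*f
G(b) = 10*√b (G(b) = (-2*(-5))*√b = 10*√b)
A(z, H) = (H + z)/(z + 10*√6)
(A(11, u(6)) + 2) + 21 = ((5 + 11)/(11 + 10*√6) + 2) + 21 = (16/(11 + 10*√6) + 2) + 21 = (2 + 16/(11 + 10*√6)) + 21 = 23 + 16/(11 + 10*√6)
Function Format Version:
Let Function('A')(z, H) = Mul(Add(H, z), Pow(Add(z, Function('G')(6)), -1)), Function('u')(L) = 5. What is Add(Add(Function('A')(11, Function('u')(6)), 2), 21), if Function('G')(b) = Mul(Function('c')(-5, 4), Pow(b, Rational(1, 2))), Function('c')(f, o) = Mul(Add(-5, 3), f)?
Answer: Add(Rational(10841, 479), Mul(Rational(160, 479), Pow(6, Rational(1, 2)))) ≈ 23.451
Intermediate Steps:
Function('c')(f, o) = Mul(-2, f)
Function('G')(b) = Mul(10, Pow(b, Rational(1, 2))) (Function('G')(b) = Mul(Mul(-2, -5), Pow(b, Rational(1, 2))) = Mul(10, Pow(b, Rational(1, 2))))
Function('A')(z, H) = Mul(Pow(Add(z, Mul(10, Pow(6, Rational(1, 2)))), -1), Add(H, z)) (Function('A')(z, H) = Mul(Add(H, z), Pow(Add(z, Mul(10, Pow(6, Rational(1, 2)))), -1)) = Mul(Pow(Add(z, Mul(10, Pow(6, Rational(1, 2)))), -1), Add(H, z)))
Add(Add(Function('A')(11, Function('u')(6)), 2), 21) = Add(Add(Mul(Pow(Add(11, Mul(10, Pow(6, Rational(1, 2)))), -1), Add(5, 11)), 2), 21) = Add(Add(Mul(Pow(Add(11, Mul(10, Pow(6, Rational(1, 2)))), -1), 16), 2), 21) = Add(Add(Mul(16, Pow(Add(11, Mul(10, Pow(6, Rational(1, 2)))), -1)), 2), 21) = Add(Add(2, Mul(16, Pow(Add(11, Mul(10, Pow(6, Rational(1, 2)))), -1))), 21) = Add(23, Mul(16, Pow(Add(11, Mul(10, Pow(6, Rational(1, 2)))), -1)))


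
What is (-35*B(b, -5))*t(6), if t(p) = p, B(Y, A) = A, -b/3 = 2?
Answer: 1050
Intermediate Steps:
b = -6 (b = -3*2 = -6)
(-35*B(b, -5))*t(6) = -35*(-5)*6 = 175*6 = 1050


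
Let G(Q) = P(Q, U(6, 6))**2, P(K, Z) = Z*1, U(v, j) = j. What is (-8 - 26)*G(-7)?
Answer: -1224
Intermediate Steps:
P(K, Z) = Z
G(Q) = 36 (G(Q) = 6**2 = 36)
(-8 - 26)*G(-7) = (-8 - 26)*36 = -34*36 = -1224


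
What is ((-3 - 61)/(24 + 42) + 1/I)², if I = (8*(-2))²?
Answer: 66569281/71368704 ≈ 0.93275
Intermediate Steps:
I = 256 (I = (-16)² = 256)
((-3 - 61)/(24 + 42) + 1/I)² = ((-3 - 61)/(24 + 42) + 1/256)² = (-64/66 + 1/256)² = (-64*1/66 + 1/256)² = (-32/33 + 1/256)² = (-8159/8448)² = 66569281/71368704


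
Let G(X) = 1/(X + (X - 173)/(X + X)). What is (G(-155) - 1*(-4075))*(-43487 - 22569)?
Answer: -6422850791520/23861 ≈ -2.6918e+8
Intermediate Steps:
G(X) = 1/(X + (-173 + X)/(2*X)) (G(X) = 1/(X + (-173 + X)/((2*X))) = 1/(X + (-173 + X)*(1/(2*X))) = 1/(X + (-173 + X)/(2*X)))
(G(-155) - 1*(-4075))*(-43487 - 22569) = (2*(-155)/(-173 - 155 + 2*(-155)²) - 1*(-4075))*(-43487 - 22569) = (2*(-155)/(-173 - 155 + 2*24025) + 4075)*(-66056) = (2*(-155)/(-173 - 155 + 48050) + 4075)*(-66056) = (2*(-155)/47722 + 4075)*(-66056) = (2*(-155)*(1/47722) + 4075)*(-66056) = (-155/23861 + 4075)*(-66056) = (97233420/23861)*(-66056) = -6422850791520/23861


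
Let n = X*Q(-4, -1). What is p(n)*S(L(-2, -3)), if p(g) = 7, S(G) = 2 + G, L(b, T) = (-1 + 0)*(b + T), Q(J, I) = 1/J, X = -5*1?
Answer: 49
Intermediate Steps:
X = -5
L(b, T) = -T - b (L(b, T) = -(T + b) = -T - b)
n = 5/4 (n = -5/(-4) = -5*(-¼) = 5/4 ≈ 1.2500)
p(n)*S(L(-2, -3)) = 7*(2 + (-1*(-3) - 1*(-2))) = 7*(2 + (3 + 2)) = 7*(2 + 5) = 7*7 = 49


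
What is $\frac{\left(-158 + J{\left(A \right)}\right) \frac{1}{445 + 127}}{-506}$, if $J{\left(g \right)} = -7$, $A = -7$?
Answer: $\frac{15}{26312} \approx 0.00057008$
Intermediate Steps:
$\frac{\left(-158 + J{\left(A \right)}\right) \frac{1}{445 + 127}}{-506} = \frac{\left(-158 - 7\right) \frac{1}{445 + 127}}{-506} = - \frac{165}{572} \left(- \frac{1}{506}\right) = \left(-165\right) \frac{1}{572} \left(- \frac{1}{506}\right) = \left(- \frac{15}{52}\right) \left(- \frac{1}{506}\right) = \frac{15}{26312}$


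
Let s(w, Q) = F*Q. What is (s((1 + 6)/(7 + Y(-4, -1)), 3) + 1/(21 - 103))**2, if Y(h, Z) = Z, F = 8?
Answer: 3869089/6724 ≈ 575.42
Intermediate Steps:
s(w, Q) = 8*Q
(s((1 + 6)/(7 + Y(-4, -1)), 3) + 1/(21 - 103))**2 = (8*3 + 1/(21 - 103))**2 = (24 + 1/(-82))**2 = (24 - 1/82)**2 = (1967/82)**2 = 3869089/6724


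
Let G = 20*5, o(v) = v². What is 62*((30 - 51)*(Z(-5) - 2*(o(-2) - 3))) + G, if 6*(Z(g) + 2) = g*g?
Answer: -117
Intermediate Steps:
Z(g) = -2 + g²/6 (Z(g) = -2 + (g*g)/6 = -2 + g²/6)
G = 100
62*((30 - 51)*(Z(-5) - 2*(o(-2) - 3))) + G = 62*((30 - 51)*((-2 + (⅙)*(-5)²) - 2*((-2)² - 3))) + 100 = 62*(-21*((-2 + (⅙)*25) - 2*(4 - 3))) + 100 = 62*(-21*((-2 + 25/6) - 2*1)) + 100 = 62*(-21*(13/6 - 2)) + 100 = 62*(-21*⅙) + 100 = 62*(-7/2) + 100 = -217 + 100 = -117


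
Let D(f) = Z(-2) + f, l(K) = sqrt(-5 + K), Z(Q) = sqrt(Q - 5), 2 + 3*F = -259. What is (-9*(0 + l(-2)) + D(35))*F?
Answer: -3045 + 696*I*sqrt(7) ≈ -3045.0 + 1841.4*I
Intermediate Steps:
F = -87 (F = -2/3 + (1/3)*(-259) = -2/3 - 259/3 = -87)
Z(Q) = sqrt(-5 + Q)
D(f) = f + I*sqrt(7) (D(f) = sqrt(-5 - 2) + f = sqrt(-7) + f = I*sqrt(7) + f = f + I*sqrt(7))
(-9*(0 + l(-2)) + D(35))*F = (-9*(0 + sqrt(-5 - 2)) + (35 + I*sqrt(7)))*(-87) = (-9*(0 + sqrt(-7)) + (35 + I*sqrt(7)))*(-87) = (-9*(0 + I*sqrt(7)) + (35 + I*sqrt(7)))*(-87) = (-9*I*sqrt(7) + (35 + I*sqrt(7)))*(-87) = (35 - 8*I*sqrt(7))*(-87) = -3045 + 696*I*sqrt(7)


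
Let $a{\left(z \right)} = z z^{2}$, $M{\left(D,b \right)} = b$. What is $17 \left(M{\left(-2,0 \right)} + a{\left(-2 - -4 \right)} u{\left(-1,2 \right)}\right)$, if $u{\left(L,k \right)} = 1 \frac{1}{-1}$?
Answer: $-136$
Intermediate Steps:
$u{\left(L,k \right)} = -1$ ($u{\left(L,k \right)} = 1 \left(-1\right) = -1$)
$a{\left(z \right)} = z^{3}$
$17 \left(M{\left(-2,0 \right)} + a{\left(-2 - -4 \right)} u{\left(-1,2 \right)}\right) = 17 \left(0 + \left(-2 - -4\right)^{3} \left(-1\right)\right) = 17 \left(0 + \left(-2 + 4\right)^{3} \left(-1\right)\right) = 17 \left(0 + 2^{3} \left(-1\right)\right) = 17 \left(0 + 8 \left(-1\right)\right) = 17 \left(0 - 8\right) = 17 \left(-8\right) = -136$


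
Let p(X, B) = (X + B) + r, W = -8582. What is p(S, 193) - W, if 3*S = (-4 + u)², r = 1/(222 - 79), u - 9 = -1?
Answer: 3766766/429 ≈ 8780.3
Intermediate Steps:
u = 8 (u = 9 - 1 = 8)
r = 1/143 ≈ 0.0069930
S = 16/3 (S = (-4 + 8)²/3 = (⅓)*4² = (⅓)*16 = 16/3 ≈ 5.3333)
p(X, B) = 1/143 + B + X (p(X, B) = (X + B) + 1/143 = (B + X) + 1/143 = 1/143 + B + X)
p(S, 193) - W = (1/143 + 193 + 16/3) - 1*(-8582) = 85088/429 + 8582 = 3766766/429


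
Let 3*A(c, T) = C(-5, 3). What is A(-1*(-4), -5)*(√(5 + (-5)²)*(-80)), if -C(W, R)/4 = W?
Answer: -1600*√30/3 ≈ -2921.2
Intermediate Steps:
C(W, R) = -4*W
A(c, T) = 20/3 (A(c, T) = (-4*(-5))/3 = (⅓)*20 = 20/3)
A(-1*(-4), -5)*(√(5 + (-5)²)*(-80)) = 20*(√(5 + (-5)²)*(-80))/3 = 20*(√(5 + 25)*(-80))/3 = 20*(√30*(-80))/3 = 20*(-80*√30)/3 = -1600*√30/3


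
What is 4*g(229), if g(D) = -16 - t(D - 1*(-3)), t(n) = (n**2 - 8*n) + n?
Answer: -208864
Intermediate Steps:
t(n) = n**2 - 7*n
g(D) = -16 - (-4 + D)*(3 + D) (g(D) = -16 - (D - 1*(-3))*(-7 + (D - 1*(-3))) = -16 - (D + 3)*(-7 + (D + 3)) = -16 - (3 + D)*(-7 + (3 + D)) = -16 - (3 + D)*(-4 + D) = -16 - (-4 + D)*(3 + D))
4*g(229) = 4*(-4 + 229 - 1*229**2) = 4*(-4 + 229 - 1*52441) = 4*(-4 + 229 - 52441) = 4*(-52216) = -208864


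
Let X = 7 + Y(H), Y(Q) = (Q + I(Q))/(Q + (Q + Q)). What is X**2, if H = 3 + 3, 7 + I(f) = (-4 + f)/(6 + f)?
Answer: 564001/11664 ≈ 48.354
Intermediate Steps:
I(f) = -7 + (-4 + f)/(6 + f)
H = 6
Y(Q) = (Q + 2*(-23 - 3*Q)/(6 + Q))/(3*Q) (Y(Q) = (Q + 2*(-23 - 3*Q)/(6 + Q))/(Q + (Q + Q)) = (Q + 2*(-23 - 3*Q)/(6 + Q))/(Q + 2*Q) = (Q + 2*(-23 - 3*Q)/(6 + Q))/((3*Q)) = (Q + 2*(-23 - 3*Q)/(6 + Q))*(1/(3*Q)) = (Q + 2*(-23 - 3*Q)/(6 + Q))/(3*Q))
X = 751/108 (X = 7 + (1/3)*(-46 + 6**2)/(6*(6 + 6)) = 7 + (1/3)*(1/6)*(-46 + 36)/12 = 7 + (1/3)*(1/6)*(1/12)*(-10) = 7 - 5/108 = 751/108 ≈ 6.9537)
X**2 = (751/108)**2 = 564001/11664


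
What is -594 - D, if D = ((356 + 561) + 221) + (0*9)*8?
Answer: -1732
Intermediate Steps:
D = 1138 (D = (917 + 221) + 0*8 = 1138 + 0 = 1138)
-594 - D = -594 - 1*1138 = -594 - 1138 = -1732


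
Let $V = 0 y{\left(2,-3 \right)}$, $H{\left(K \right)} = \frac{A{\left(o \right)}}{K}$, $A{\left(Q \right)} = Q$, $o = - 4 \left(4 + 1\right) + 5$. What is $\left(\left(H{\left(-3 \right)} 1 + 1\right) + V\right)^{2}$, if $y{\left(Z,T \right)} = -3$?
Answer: $36$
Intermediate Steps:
$o = -15$ ($o = \left(-4\right) 5 + 5 = -20 + 5 = -15$)
$H{\left(K \right)} = - \frac{15}{K}$
$V = 0$ ($V = 0 \left(-3\right) = 0$)
$\left(\left(H{\left(-3 \right)} 1 + 1\right) + V\right)^{2} = \left(\left(- \frac{15}{-3} \cdot 1 + 1\right) + 0\right)^{2} = \left(\left(\left(-15\right) \left(- \frac{1}{3}\right) 1 + 1\right) + 0\right)^{2} = \left(\left(5 \cdot 1 + 1\right) + 0\right)^{2} = \left(\left(5 + 1\right) + 0\right)^{2} = \left(6 + 0\right)^{2} = 6^{2} = 36$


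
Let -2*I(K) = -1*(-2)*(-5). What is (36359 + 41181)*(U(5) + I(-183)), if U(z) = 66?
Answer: 5505340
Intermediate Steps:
I(K) = 5 (I(K) = -(-1*(-2))*(-5)/2 = -(-5) = -1/2*(-10) = 5)
(36359 + 41181)*(U(5) + I(-183)) = (36359 + 41181)*(66 + 5) = 77540*71 = 5505340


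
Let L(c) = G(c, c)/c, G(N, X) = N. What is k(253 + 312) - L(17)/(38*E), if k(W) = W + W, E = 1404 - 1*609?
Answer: 34137299/30210 ≈ 1130.0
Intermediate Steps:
E = 795 (E = 1404 - 609 = 795)
k(W) = 2*W
L(c) = 1 (L(c) = c/c = 1)
k(253 + 312) - L(17)/(38*E) = 2*(253 + 312) - 1/(38*795) = 2*565 - 1/30210 = 1130 - 1/30210 = 34137299/30210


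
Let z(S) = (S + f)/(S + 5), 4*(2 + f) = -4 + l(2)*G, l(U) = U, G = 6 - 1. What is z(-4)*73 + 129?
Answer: -399/2 ≈ -199.50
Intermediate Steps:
G = 5
f = -1/2 (f = -2 + (-4 + 2*5)/4 = -2 + (-4 + 10)/4 = -2 + (1/4)*6 = -2 + 3/2 = -1/2 ≈ -0.50000)
z(S) = (-1/2 + S)/(5 + S) (z(S) = (S - 1/2)/(S + 5) = (-1/2 + S)/(5 + S))
z(-4)*73 + 129 = ((-1/2 - 4)/(5 - 4))*73 + 129 = (-9/2/1)*73 + 129 = (1*(-9/2))*73 + 129 = -9/2*73 + 129 = -657/2 + 129 = -399/2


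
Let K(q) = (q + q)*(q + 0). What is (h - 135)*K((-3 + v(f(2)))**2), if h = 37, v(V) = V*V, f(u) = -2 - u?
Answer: -5597956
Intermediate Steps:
v(V) = V**2
K(q) = 2*q**2 (K(q) = (2*q)*q = 2*q**2)
(h - 135)*K((-3 + v(f(2)))**2) = (37 - 135)*(2*((-3 + (-2 - 1*2)**2)**2)**2) = -196*((-3 + (-2 - 2)**2)**2)**2 = -196*((-3 + (-4)**2)**2)**2 = -196*((-3 + 16)**2)**2 = -196*(13**2)**2 = -196*169**2 = -196*28561 = -98*57122 = -5597956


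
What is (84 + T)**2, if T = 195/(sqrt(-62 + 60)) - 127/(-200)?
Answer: (16927 - 19500*I*sqrt(2))**2/40000 ≈ -11849.0 - 23340.0*I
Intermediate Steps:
T = 127/200 - 195*I*sqrt(2)/2 (T = 195/(sqrt(-2)) - 127*(-1/200) = 195/((I*sqrt(2))) + 127/200 = 195*(-I*sqrt(2)/2) + 127/200 = -195*I*sqrt(2)/2 + 127/200 = 127/200 - 195*I*sqrt(2)/2 ≈ 0.635 - 137.89*I)
(84 + T)**2 = (84 + (127/200 - 195*I*sqrt(2)/2))**2 = (16927/200 - 195*I*sqrt(2)/2)**2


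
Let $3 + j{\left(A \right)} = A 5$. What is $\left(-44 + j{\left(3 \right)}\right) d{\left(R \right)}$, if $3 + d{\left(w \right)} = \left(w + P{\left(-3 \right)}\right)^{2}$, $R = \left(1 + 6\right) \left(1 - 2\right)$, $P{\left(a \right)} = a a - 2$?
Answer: $96$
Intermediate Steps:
$P{\left(a \right)} = -2 + a^{2}$ ($P{\left(a \right)} = a^{2} - 2 = -2 + a^{2}$)
$R = -7$ ($R = 7 \left(-1\right) = -7$)
$j{\left(A \right)} = -3 + 5 A$ ($j{\left(A \right)} = -3 + A 5 = -3 + 5 A$)
$d{\left(w \right)} = -3 + \left(7 + w\right)^{2}$ ($d{\left(w \right)} = -3 + \left(w - \left(2 - \left(-3\right)^{2}\right)\right)^{2} = -3 + \left(w + \left(-2 + 9\right)\right)^{2} = -3 + \left(w + 7\right)^{2} = -3 + \left(7 + w\right)^{2}$)
$\left(-44 + j{\left(3 \right)}\right) d{\left(R \right)} = \left(-44 + \left(-3 + 5 \cdot 3\right)\right) \left(-3 + \left(7 - 7\right)^{2}\right) = \left(-44 + \left(-3 + 15\right)\right) \left(-3 + 0^{2}\right) = \left(-44 + 12\right) \left(-3 + 0\right) = \left(-32\right) \left(-3\right) = 96$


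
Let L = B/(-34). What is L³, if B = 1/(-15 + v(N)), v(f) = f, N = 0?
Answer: 1/132651000 ≈ 7.5386e-9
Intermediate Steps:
B = -1/15 (B = 1/(-15 + 0) = 1/(-15) = -1/15 ≈ -0.066667)
L = 1/510 (L = -1/15/(-34) = -1/15*(-1/34) = 1/510 ≈ 0.0019608)
L³ = (1/510)³ = 1/132651000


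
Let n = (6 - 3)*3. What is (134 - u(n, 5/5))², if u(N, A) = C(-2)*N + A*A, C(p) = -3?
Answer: 25600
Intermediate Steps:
n = 9 (n = 3*3 = 9)
u(N, A) = A² - 3*N (u(N, A) = -3*N + A*A = -3*N + A² = A² - 3*N)
(134 - u(n, 5/5))² = (134 - ((5/5)² - 3*9))² = (134 - ((5*(⅕))² - 27))² = (134 - (1² - 27))² = (134 - (1 - 27))² = (134 - 1*(-26))² = (134 + 26)² = 160² = 25600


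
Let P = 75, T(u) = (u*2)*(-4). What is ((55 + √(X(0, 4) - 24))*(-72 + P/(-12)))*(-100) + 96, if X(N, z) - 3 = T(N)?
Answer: 430471 + 7825*I*√21 ≈ 4.3047e+5 + 35859.0*I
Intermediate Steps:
T(u) = -8*u (T(u) = (2*u)*(-4) = -8*u)
X(N, z) = 3 - 8*N
((55 + √(X(0, 4) - 24))*(-72 + P/(-12)))*(-100) + 96 = ((55 + √((3 - 8*0) - 24))*(-72 + 75/(-12)))*(-100) + 96 = ((55 + √((3 + 0) - 24))*(-72 + 75*(-1/12)))*(-100) + 96 = ((55 + √(3 - 24))*(-72 - 25/4))*(-100) + 96 = ((55 + √(-21))*(-313/4))*(-100) + 96 = ((55 + I*√21)*(-313/4))*(-100) + 96 = (-17215/4 - 313*I*√21/4)*(-100) + 96 = (430375 + 7825*I*√21) + 96 = 430471 + 7825*I*√21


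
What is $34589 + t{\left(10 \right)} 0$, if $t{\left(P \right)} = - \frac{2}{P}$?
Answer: $34589$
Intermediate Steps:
$34589 + t{\left(10 \right)} 0 = 34589 + - \frac{2}{10} \cdot 0 = 34589 + \left(-2\right) \frac{1}{10} \cdot 0 = 34589 - 0 = 34589 + 0 = 34589$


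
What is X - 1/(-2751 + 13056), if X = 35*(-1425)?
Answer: -513961876/10305 ≈ -49875.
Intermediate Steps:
X = -49875
X - 1/(-2751 + 13056) = -49875 - 1/(-2751 + 13056) = -49875 - 1/10305 = -513961876/10305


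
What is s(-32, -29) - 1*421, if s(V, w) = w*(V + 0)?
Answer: 507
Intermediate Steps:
s(V, w) = V*w (s(V, w) = w*V = V*w)
s(-32, -29) - 1*421 = -32*(-29) - 1*421 = 928 - 421 = 507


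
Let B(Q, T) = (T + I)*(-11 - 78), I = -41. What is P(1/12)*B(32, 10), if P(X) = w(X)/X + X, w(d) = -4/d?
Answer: -19067449/12 ≈ -1.5890e+6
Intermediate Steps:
B(Q, T) = 3649 - 89*T (B(Q, T) = (T - 41)*(-11 - 78) = (-41 + T)*(-89) = 3649 - 89*T)
P(X) = X - 4/X² (P(X) = (-4/X)/X + X = -4/X² + X = X - 4/X²)
P(1/12)*B(32, 10) = (1/12 - 4/(1/12)²)*(3649 - 89*10) = (1/12 - 4/12⁻²)*(3649 - 890) = (1/12 - 4*144)*2759 = (1/12 - 576)*2759 = -6911/12*2759 = -19067449/12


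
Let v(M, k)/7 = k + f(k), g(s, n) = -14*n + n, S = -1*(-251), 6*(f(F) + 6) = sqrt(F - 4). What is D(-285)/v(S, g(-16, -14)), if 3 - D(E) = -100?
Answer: 326304/3902353 - 309*sqrt(178)/3902353 ≈ 0.082561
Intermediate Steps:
f(F) = -6 + sqrt(-4 + F)/6 (f(F) = -6 + sqrt(F - 4)/6 = -6 + sqrt(-4 + F)/6)
S = 251
g(s, n) = -13*n
D(E) = 103 (D(E) = 3 - 1*(-100) = 3 + 100 = 103)
v(M, k) = -42 + 7*k + 7*sqrt(-4 + k)/6 (v(M, k) = 7*(k + (-6 + sqrt(-4 + k)/6)) = 7*(-6 + k + sqrt(-4 + k)/6) = -42 + 7*k + 7*sqrt(-4 + k)/6)
D(-285)/v(S, g(-16, -14)) = 103/(-42 + 7*(-13*(-14)) + 7*sqrt(-4 - 13*(-14))/6) = 103/(-42 + 7*182 + 7*sqrt(-4 + 182)/6) = 103/(-42 + 1274 + 7*sqrt(178)/6) = 103/(1232 + 7*sqrt(178)/6)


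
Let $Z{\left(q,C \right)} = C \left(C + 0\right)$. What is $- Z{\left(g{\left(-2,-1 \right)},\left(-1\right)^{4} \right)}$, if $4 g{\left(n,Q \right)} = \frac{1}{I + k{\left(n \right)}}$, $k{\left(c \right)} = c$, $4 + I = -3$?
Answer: $-1$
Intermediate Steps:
$I = -7$ ($I = -4 - 3 = -7$)
$g{\left(n,Q \right)} = \frac{1}{4 \left(-7 + n\right)}$
$Z{\left(q,C \right)} = C^{2}$ ($Z{\left(q,C \right)} = C C = C^{2}$)
$- Z{\left(g{\left(-2,-1 \right)},\left(-1\right)^{4} \right)} = - \left(\left(-1\right)^{4}\right)^{2} = - 1^{2} = \left(-1\right) 1 = -1$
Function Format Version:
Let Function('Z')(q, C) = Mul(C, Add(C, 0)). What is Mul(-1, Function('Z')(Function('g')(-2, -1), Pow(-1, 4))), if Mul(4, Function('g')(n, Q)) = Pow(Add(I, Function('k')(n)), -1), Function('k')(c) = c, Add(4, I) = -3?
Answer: -1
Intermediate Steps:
I = -7 (I = Add(-4, -3) = -7)
Function('g')(n, Q) = Mul(Rational(1, 4), Pow(Add(-7, n), -1))
Function('Z')(q, C) = Pow(C, 2) (Function('Z')(q, C) = Mul(C, C) = Pow(C, 2))
Mul(-1, Function('Z')(Function('g')(-2, -1), Pow(-1, 4))) = Mul(-1, Pow(Pow(-1, 4), 2)) = Mul(-1, Pow(1, 2)) = Mul(-1, 1) = -1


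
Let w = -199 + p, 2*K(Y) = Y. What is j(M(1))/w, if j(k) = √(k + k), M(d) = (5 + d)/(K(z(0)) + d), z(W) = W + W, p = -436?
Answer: -2*√3/635 ≈ -0.0054553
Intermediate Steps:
z(W) = 2*W
K(Y) = Y/2
w = -635 (w = -199 - 436 = -635)
M(d) = (5 + d)/d (M(d) = (5 + d)/((2*0)/2 + d) = (5 + d)/((½)*0 + d) = (5 + d)/(0 + d) = (5 + d)/d)
j(k) = √2*√k (j(k) = √(2*k) = √2*√k)
j(M(1))/w = (√2*√((5 + 1)/1))/(-635) = (√2*√(1*6))*(-1/635) = (√2*√6)*(-1/635) = (2*√3)*(-1/635) = -2*√3/635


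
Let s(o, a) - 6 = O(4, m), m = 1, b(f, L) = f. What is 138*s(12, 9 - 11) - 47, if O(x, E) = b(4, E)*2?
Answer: 1885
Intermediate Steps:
O(x, E) = 8 (O(x, E) = 4*2 = 8)
s(o, a) = 14 (s(o, a) = 6 + 8 = 14)
138*s(12, 9 - 11) - 47 = 138*14 - 47 = 1932 - 47 = 1885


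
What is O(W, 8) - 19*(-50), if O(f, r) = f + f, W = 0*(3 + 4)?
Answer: 950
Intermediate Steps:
W = 0 (W = 0*7 = 0)
O(f, r) = 2*f
O(W, 8) - 19*(-50) = 2*0 - 19*(-50) = 0 + 950 = 950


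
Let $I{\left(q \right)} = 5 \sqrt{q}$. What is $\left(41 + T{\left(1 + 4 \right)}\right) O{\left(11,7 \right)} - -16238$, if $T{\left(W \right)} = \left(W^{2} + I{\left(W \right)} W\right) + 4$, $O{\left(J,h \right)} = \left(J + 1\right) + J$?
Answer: $17848 + 575 \sqrt{5} \approx 19134.0$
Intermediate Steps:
$O{\left(J,h \right)} = 1 + 2 J$ ($O{\left(J,h \right)} = \left(1 + J\right) + J = 1 + 2 J$)
$T{\left(W \right)} = 4 + W^{2} + 5 W^{\frac{3}{2}}$ ($T{\left(W \right)} = \left(W^{2} + 5 \sqrt{W} W\right) + 4 = \left(W^{2} + 5 W^{\frac{3}{2}}\right) + 4 = 4 + W^{2} + 5 W^{\frac{3}{2}}$)
$\left(41 + T{\left(1 + 4 \right)}\right) O{\left(11,7 \right)} - -16238 = \left(41 + \left(4 + \left(1 + 4\right)^{2} + 5 \left(1 + 4\right)^{\frac{3}{2}}\right)\right) \left(1 + 2 \cdot 11\right) - -16238 = \left(41 + \left(4 + 5^{2} + 5 \cdot 5^{\frac{3}{2}}\right)\right) \left(1 + 22\right) + 16238 = \left(41 + \left(4 + 25 + 5 \cdot 5 \sqrt{5}\right)\right) 23 + 16238 = \left(41 + \left(4 + 25 + 25 \sqrt{5}\right)\right) 23 + 16238 = \left(41 + \left(29 + 25 \sqrt{5}\right)\right) 23 + 16238 = \left(70 + 25 \sqrt{5}\right) 23 + 16238 = \left(1610 + 575 \sqrt{5}\right) + 16238 = 17848 + 575 \sqrt{5}$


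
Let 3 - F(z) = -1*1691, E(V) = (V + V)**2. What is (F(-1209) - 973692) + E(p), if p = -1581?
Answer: 9026246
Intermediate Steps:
E(V) = 4*V**2 (E(V) = (2*V)**2 = 4*V**2)
F(z) = 1694 (F(z) = 3 - (-1)*1691 = 3 - 1*(-1691) = 3 + 1691 = 1694)
(F(-1209) - 973692) + E(p) = (1694 - 973692) + 4*(-1581)**2 = -971998 + 4*2499561 = -971998 + 9998244 = 9026246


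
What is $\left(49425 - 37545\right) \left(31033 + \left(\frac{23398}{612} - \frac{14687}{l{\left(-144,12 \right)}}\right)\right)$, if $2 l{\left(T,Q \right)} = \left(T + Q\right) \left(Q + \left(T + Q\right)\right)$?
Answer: $\frac{12549543003}{34} \approx 3.691 \cdot 10^{8}$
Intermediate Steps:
$l{\left(T,Q \right)} = \frac{\left(Q + T\right) \left(T + 2 Q\right)}{2}$ ($l{\left(T,Q \right)} = \frac{\left(T + Q\right) \left(Q + \left(T + Q\right)\right)}{2} = \frac{\left(Q + T\right) \left(Q + \left(Q + T\right)\right)}{2} = \frac{\left(Q + T\right) \left(T + 2 Q\right)}{2}$)
$\left(49425 - 37545\right) \left(31033 + \left(\frac{23398}{612} - \frac{14687}{l{\left(-144,12 \right)}}\right)\right) = \left(49425 - 37545\right) \left(31033 + \left(\frac{23398}{612} - \frac{14687}{12^{2} + \frac{\left(-144\right)^{2}}{2} + \frac{3}{2} \cdot 12 \left(-144\right)}\right)\right) = 11880 \left(31033 + \left(23398 \cdot \frac{1}{612} - \frac{14687}{144 + \frac{1}{2} \cdot 20736 - 2592}\right)\right) = 11880 \left(31033 + \left(\frac{11699}{306} - \frac{14687}{144 + 10368 - 2592}\right)\right) = 11880 \left(31033 + \left(\frac{11699}{306} - \frac{14687}{7920}\right)\right) = 11880 \left(31033 + \frac{544209}{14960}\right) = 11880 \cdot \frac{464797889}{14960} = \frac{12549543003}{34}$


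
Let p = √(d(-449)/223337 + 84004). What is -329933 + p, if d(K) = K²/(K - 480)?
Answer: -329933 + 3*√401800280914416197827/207480073 ≈ -3.2964e+5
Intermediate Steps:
d(K) = K²/(-480 + K)
p = 3*√401800280914416197827/207480073 (p = √(((-449)²/(-480 - 449))/223337 + 84004) = √((201601/(-929))*(1/223337) + 84004) = √((201601*(-1/929))*(1/223337) + 84004) = √(-201601/929*1/223337 + 84004) = √(-201601/207480073 + 84004) = √(17429155850691/207480073) = 3*√401800280914416197827/207480073 ≈ 289.83)
-329933 + p = -329933 + 3*√401800280914416197827/207480073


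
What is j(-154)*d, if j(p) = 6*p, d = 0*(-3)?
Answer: 0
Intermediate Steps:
d = 0
j(-154)*d = (6*(-154))*0 = -924*0 = 0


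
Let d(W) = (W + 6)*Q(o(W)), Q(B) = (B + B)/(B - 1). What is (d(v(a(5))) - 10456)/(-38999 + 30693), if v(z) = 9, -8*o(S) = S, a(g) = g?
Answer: 88741/70601 ≈ 1.2569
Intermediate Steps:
o(S) = -S/8
Q(B) = 2*B/(-1 + B) (Q(B) = (2*B)/(-1 + B) = 2*B/(-1 + B))
d(W) = -W*(6 + W)/(4*(-1 - W/8)) (d(W) = (W + 6)*(2*(-W/8)/(-1 - W/8)) = (6 + W)*(-W/(4*(-1 - W/8))) = -W*(6 + W)/(4*(-1 - W/8)))
(d(v(a(5))) - 10456)/(-38999 + 30693) = (2*9*(6 + 9)/(8 + 9) - 10456)/(-38999 + 30693) = (2*9*15/17 - 10456)/(-8306) = (2*9*(1/17)*15 - 10456)*(-1/8306) = (270/17 - 10456)*(-1/8306) = -177482/17*(-1/8306) = 88741/70601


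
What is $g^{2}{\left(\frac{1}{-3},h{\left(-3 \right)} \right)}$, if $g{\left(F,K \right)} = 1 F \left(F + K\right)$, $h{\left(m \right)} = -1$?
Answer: $\frac{16}{81} \approx 0.19753$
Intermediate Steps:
$g{\left(F,K \right)} = F \left(F + K\right)$
$g^{2}{\left(\frac{1}{-3},h{\left(-3 \right)} \right)} = \left(\frac{\frac{1}{-3} - 1}{-3}\right)^{2} = \left(- \frac{- \frac{1}{3} - 1}{3}\right)^{2} = \left(\left(- \frac{1}{3}\right) \left(- \frac{4}{3}\right)\right)^{2} = \left(\frac{4}{9}\right)^{2} = \frac{16}{81}$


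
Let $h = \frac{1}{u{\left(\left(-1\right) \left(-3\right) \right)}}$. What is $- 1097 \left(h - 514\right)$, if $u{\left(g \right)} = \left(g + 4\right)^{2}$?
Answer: $\frac{27627945}{49} \approx 5.6384 \cdot 10^{5}$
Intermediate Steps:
$u{\left(g \right)} = \left(4 + g\right)^{2}$
$h = \frac{1}{49}$ ($h = \frac{1}{\left(4 - -3\right)^{2}} = \frac{1}{\left(4 + 3\right)^{2}} = \frac{1}{7^{2}} = \frac{1}{49} \approx 0.020408$)
$- 1097 \left(h - 514\right) = - 1097 \left(\frac{1}{49} - 514\right) = \left(-1097\right) \left(- \frac{25185}{49}\right) = \frac{27627945}{49}$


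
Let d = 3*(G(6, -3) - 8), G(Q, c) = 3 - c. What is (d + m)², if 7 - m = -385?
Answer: 148996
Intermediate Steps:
m = 392 (m = 7 - 1*(-385) = 7 + 385 = 392)
d = -6 (d = 3*((3 - 1*(-3)) - 8) = 3*((3 + 3) - 8) = 3*(6 - 8) = 3*(-2) = -6)
(d + m)² = (-6 + 392)² = 386² = 148996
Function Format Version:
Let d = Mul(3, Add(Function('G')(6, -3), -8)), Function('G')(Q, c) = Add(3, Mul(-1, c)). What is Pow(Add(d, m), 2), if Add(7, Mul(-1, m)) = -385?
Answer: 148996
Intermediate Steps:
m = 392 (m = Add(7, Mul(-1, -385)) = Add(7, 385) = 392)
d = -6 (d = Mul(3, Add(Add(3, Mul(-1, -3)), -8)) = Mul(3, Add(Add(3, 3), -8)) = Mul(3, Add(6, -8)) = Mul(3, -2) = -6)
Pow(Add(d, m), 2) = Pow(Add(-6, 392), 2) = Pow(386, 2) = 148996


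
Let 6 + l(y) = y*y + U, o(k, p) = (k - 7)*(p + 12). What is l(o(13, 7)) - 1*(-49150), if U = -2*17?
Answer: 62106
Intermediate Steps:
o(k, p) = (-7 + k)*(12 + p)
U = -34
l(y) = -40 + y² (l(y) = -6 + (y*y - 34) = -6 + (y² - 34) = -6 + (-34 + y²) = -40 + y²)
l(o(13, 7)) - 1*(-49150) = (-40 + (-84 - 7*7 + 12*13 + 13*7)²) - 1*(-49150) = (-40 + (-84 - 49 + 156 + 91)²) + 49150 = (-40 + 114²) + 49150 = (-40 + 12996) + 49150 = 12956 + 49150 = 62106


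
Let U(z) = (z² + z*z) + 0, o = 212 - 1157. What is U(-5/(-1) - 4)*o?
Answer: -1890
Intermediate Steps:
o = -945
U(z) = 2*z² (U(z) = (z² + z²) + 0 = 2*z² + 0 = 2*z²)
U(-5/(-1) - 4)*o = (2*(-5/(-1) - 4)²)*(-945) = (2*(-5*(-1) - 4)²)*(-945) = (2*(5 - 4)²)*(-945) = (2*1²)*(-945) = (2*1)*(-945) = 2*(-945) = -1890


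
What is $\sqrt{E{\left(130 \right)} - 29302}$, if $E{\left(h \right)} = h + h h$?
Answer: $4 i \sqrt{767} \approx 110.78 i$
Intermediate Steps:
$E{\left(h \right)} = h + h^{2}$
$\sqrt{E{\left(130 \right)} - 29302} = \sqrt{130 \left(1 + 130\right) - 29302} = \sqrt{130 \cdot 131 - 29302} = \sqrt{17030 - 29302} = \sqrt{-12272} = 4 i \sqrt{767}$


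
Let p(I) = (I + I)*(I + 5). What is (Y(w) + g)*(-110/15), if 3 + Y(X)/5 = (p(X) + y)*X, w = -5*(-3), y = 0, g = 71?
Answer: -991232/3 ≈ -3.3041e+5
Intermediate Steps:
w = 15
p(I) = 2*I*(5 + I) (p(I) = (2*I)*(5 + I) = 2*I*(5 + I))
Y(X) = -15 + 10*X²*(5 + X) (Y(X) = -15 + 5*((2*X*(5 + X) + 0)*X) = -15 + 5*((2*X*(5 + X))*X) = -15 + 5*(2*X²*(5 + X)) = -15 + 10*X²*(5 + X))
(Y(w) + g)*(-110/15) = ((-15 + 10*15²*(5 + 15)) + 71)*(-110/15) = ((-15 + 10*225*20) + 71)*(-110*1/15) = ((-15 + 45000) + 71)*(-22/3) = (44985 + 71)*(-22/3) = 45056*(-22/3) = -991232/3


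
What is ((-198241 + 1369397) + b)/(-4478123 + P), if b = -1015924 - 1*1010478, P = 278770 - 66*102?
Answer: 855246/4206085 ≈ 0.20334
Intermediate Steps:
P = 272038 (P = 278770 - 1*6732 = 278770 - 6732 = 272038)
b = -2026402 (b = -1015924 - 1010478 = -2026402)
((-198241 + 1369397) + b)/(-4478123 + P) = ((-198241 + 1369397) - 2026402)/(-4478123 + 272038) = (1171156 - 2026402)/(-4206085) = -855246*(-1/4206085) = 855246/4206085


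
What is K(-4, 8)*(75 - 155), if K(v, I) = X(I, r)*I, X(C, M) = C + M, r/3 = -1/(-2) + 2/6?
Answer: -6720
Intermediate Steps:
r = 5/2 (r = 3*(-1/(-2) + 2/6) = 3*(-1*(-½) + 2*(⅙)) = 3*(½ + ⅓) = 3*(⅚) = 5/2 ≈ 2.5000)
K(v, I) = I*(5/2 + I) (K(v, I) = (I + 5/2)*I = (5/2 + I)*I = I*(5/2 + I))
K(-4, 8)*(75 - 155) = ((½)*8*(5 + 2*8))*(75 - 155) = ((½)*8*(5 + 16))*(-80) = ((½)*8*21)*(-80) = 84*(-80) = -6720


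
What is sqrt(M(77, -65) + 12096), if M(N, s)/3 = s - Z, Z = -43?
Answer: sqrt(12030) ≈ 109.68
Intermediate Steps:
M(N, s) = 129 + 3*s (M(N, s) = 3*(s - 1*(-43)) = 3*(s + 43) = 3*(43 + s) = 129 + 3*s)
sqrt(M(77, -65) + 12096) = sqrt((129 + 3*(-65)) + 12096) = sqrt((129 - 195) + 12096) = sqrt(-66 + 12096) = sqrt(12030)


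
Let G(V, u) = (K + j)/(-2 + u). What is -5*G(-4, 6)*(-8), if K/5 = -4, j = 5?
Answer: -150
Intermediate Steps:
K = -20 (K = 5*(-4) = -20)
G(V, u) = -15/(-2 + u) (G(V, u) = (-20 + 5)/(-2 + u) = -15/(-2 + u))
-5*G(-4, 6)*(-8) = -(-75)/(-2 + 6)*(-8) = -(-75)/4*(-8) = -5*(-15/4)*(-8) = (75/4)*(-8) = -150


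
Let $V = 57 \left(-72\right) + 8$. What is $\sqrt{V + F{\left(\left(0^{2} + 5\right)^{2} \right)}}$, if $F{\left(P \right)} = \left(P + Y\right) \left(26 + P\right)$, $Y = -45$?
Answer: $2 i \sqrt{1279} \approx 71.526 i$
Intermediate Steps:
$V = -4096$ ($V = -4104 + 8 = -4096$)
$F{\left(P \right)} = \left(-45 + P\right) \left(26 + P\right)$ ($F{\left(P \right)} = \left(P - 45\right) \left(26 + P\right) = \left(-45 + P\right) \left(26 + P\right)$)
$\sqrt{V + F{\left(\left(0^{2} + 5\right)^{2} \right)}} = \sqrt{-4096 - \left(1170 - \left(0^{2} + 5\right)^{4} + 19 \left(0^{2} + 5\right)^{2}\right)} = \sqrt{-4096 - \left(1170 - \left(0 + 5\right)^{4} + 19 \left(0 + 5\right)^{2}\right)} = \sqrt{-4096 - \left(1170 - 625 + 475\right)} = \sqrt{-4096 - \left(1645 - 625\right)} = \sqrt{-4096 - 1020} = \sqrt{-5116} = 2 i \sqrt{1279}$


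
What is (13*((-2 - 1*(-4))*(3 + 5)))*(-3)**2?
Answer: 1872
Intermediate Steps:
(13*((-2 - 1*(-4))*(3 + 5)))*(-3)**2 = (13*((-2 + 4)*8))*9 = (13*(2*8))*9 = (13*16)*9 = 208*9 = 1872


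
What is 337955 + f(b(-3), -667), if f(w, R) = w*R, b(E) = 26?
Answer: 320613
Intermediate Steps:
f(w, R) = R*w
337955 + f(b(-3), -667) = 337955 - 667*26 = 337955 - 17342 = 320613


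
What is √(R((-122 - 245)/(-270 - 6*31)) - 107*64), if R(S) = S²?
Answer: I*√1423811039/456 ≈ 82.749*I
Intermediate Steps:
√(R((-122 - 245)/(-270 - 6*31)) - 107*64) = √(((-122 - 245)/(-270 - 6*31))² - 107*64) = √((-367/(-270 - 186))² - 6848) = √((-367/(-456))² - 6848) = √((-367*(-1/456))² - 6848) = √((367/456)² - 6848) = √(134689/207936 - 6848) = √(-1423811039/207936) = I*√1423811039/456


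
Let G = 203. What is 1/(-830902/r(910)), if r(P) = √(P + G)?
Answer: -√1113/830902 ≈ -4.0151e-5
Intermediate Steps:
r(P) = √(203 + P) (r(P) = √(P + 203) = √(203 + P))
1/(-830902/r(910)) = 1/(-830902/√(203 + 910)) = 1/(-830902*√1113/1113) = -√1113/830902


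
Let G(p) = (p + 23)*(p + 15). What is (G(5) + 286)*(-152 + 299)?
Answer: 124362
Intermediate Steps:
G(p) = (15 + p)*(23 + p) (G(p) = (23 + p)*(15 + p) = (15 + p)*(23 + p))
(G(5) + 286)*(-152 + 299) = ((345 + 5² + 38*5) + 286)*(-152 + 299) = ((345 + 25 + 190) + 286)*147 = (560 + 286)*147 = 846*147 = 124362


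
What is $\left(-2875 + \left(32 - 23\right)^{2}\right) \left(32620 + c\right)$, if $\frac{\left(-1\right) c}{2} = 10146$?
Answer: $-34444432$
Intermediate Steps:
$c = -20292$ ($c = \left(-2\right) 10146 = -20292$)
$\left(-2875 + \left(32 - 23\right)^{2}\right) \left(32620 + c\right) = \left(-2875 + \left(32 - 23\right)^{2}\right) \left(32620 - 20292\right) = \left(-2875 + 9^{2}\right) 12328 = \left(-2875 + 81\right) 12328 = \left(-2794\right) 12328 = -34444432$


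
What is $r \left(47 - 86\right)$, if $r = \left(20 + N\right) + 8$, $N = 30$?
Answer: $-2262$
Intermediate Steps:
$r = 58$ ($r = \left(20 + 30\right) + 8 = 50 + 8 = 58$)
$r \left(47 - 86\right) = 58 \left(47 - 86\right) = 58 \left(-39\right) = -2262$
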